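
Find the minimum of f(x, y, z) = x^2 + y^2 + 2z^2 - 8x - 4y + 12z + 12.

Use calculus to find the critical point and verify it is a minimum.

f(x,y,z) = x^2 + y^2 + 2z^2 - 8x - 4y + 12z + 12
df/dx = 2x + (-8) = 0 => x = 4
df/dy = 2y + (-4) = 0 => y = 2
df/dz = 4z + (12) = 0 => z = -3
f(4,2,-3) = 1*(4)^2 + 1*(2)^2 + 2*(-3)^2 + -8*(4) + -4*(2) + 12*(-3) + 12 = -26
Hessian is diagonal with entries 2, 2, 4 > 0, confirmed minimum.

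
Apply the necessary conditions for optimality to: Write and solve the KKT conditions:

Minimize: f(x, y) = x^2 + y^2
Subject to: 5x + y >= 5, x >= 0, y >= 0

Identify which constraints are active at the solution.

KKT conditions for min x^2 + y^2 s.t. 5x + 1y >= 5, x >= 0, y >= 0:
Stationarity: 2x = mu*5 + mu_x, 2y = mu*1 + mu_y, with mu, mu_x, mu_y >= 0
Complementary slackness: mu*(5x + y - 5) = 0, mu_x*x = 0, mu_y*y = 0
(0, 0) is infeasible (5*0 + 1*0 < 5), so if mu = 0 stationarity would force x = mu_x/2 >= 0, y = mu_y/2 >= 0 with mu_x*x = mu_y*y = 0, i.e. x = y = 0: contradiction. Hence mu > 0 and 5x + y = 5 is active.
Try x > 0, y > 0 (so mu_x = mu_y = 0): x = 5*mu/2, y = 1*mu/2
Substitute: 5*(5*mu/2) + 1*(1*mu/2) = 5
  mu*26/2 = 5 => mu = 5/13
x* = 25/26 > 0, y* = 5/26 > 0, consistent with mu_x = mu_y = 0.
f is convex and the constraints are linear, so this KKT point is the global minimum.
f* = 25/26
Active constraints: 5x + y >= 5 (holds with equality, mu = 5/13 > 0); x >= 0 and y >= 0 are inactive (mu_x = mu_y = 0).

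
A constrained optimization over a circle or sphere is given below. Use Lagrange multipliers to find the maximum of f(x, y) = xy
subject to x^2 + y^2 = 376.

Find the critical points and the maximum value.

Lagrange conditions: y = 2*lambda*x and x = 2*lambda*y
If x = 0 then y = 0, violating the constraint, so x, y != 0.
Dividing: y/x = x/y => x^2 = y^2 => y = x or y = -x
Constraint: 2x^2 = 376 => x^2 = 188 => x = +/-sqrt(188)
Critical points: (sqrt(188), sqrt(188)), (-sqrt(188), -sqrt(188)), (sqrt(188), -sqrt(188)), (-sqrt(188), sqrt(188))
  y = x:  xy = x^2 = 188  at (sqrt(188), sqrt(188)) and (-sqrt(188), -sqrt(188))
  y = -x: xy = -x^2 = -188 at (sqrt(188), -sqrt(188)) and (-sqrt(188), sqrt(188))
Maximum xy = 188 at (sqrt(188), sqrt(188)) and (-sqrt(188), -sqrt(188))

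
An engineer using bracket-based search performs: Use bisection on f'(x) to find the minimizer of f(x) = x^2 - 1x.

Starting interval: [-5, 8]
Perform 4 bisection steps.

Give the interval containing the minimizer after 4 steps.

Finding critical point of f(x) = x^2 - 1x using bisection on f'(x) = 2x + -1.
f'(x) = 0 when x = 1/2.
Starting interval: [-5, 8]
Step 1: mid = 3/2, f'(mid) = 2, new interval = [-5, 3/2]
Step 2: mid = -7/4, f'(mid) = -9/2, new interval = [-7/4, 3/2]
Step 3: mid = -1/8, f'(mid) = -5/4, new interval = [-1/8, 3/2]
Step 4: mid = 11/16, f'(mid) = 3/8, new interval = [-1/8, 11/16]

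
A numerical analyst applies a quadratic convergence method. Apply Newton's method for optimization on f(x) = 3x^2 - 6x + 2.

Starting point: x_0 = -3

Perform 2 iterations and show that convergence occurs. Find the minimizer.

f(x) = 3x^2 - 6x + 2, f'(x) = 6x + (-6), f''(x) = 6
Step 1: f'(-3) = -24, x_1 = -3 - -24/6 = 1
Step 2: f'(1) = 0, x_2 = 1 (converged)
Newton's method converges in 1 step for quadratics.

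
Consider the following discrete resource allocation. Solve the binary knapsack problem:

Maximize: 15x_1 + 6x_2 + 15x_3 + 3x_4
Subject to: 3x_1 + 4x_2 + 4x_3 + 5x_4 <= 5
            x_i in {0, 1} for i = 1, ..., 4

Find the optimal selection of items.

Items: item 1 (v=15, w=3), item 2 (v=6, w=4), item 3 (v=15, w=4), item 4 (v=3, w=5)
Capacity: 5
Checking all 16 subsets (w = total weight, v = total value):
  {}: w = 0, v = 0
  {1}: w = 3, v = 15
  {2}: w = 4, v = 6
  {3}: w = 4, v = 15
  {4}: w = 5, v = 3
  {1, 2}: w = 7 > 5, infeasible
  {1, 3}: w = 7 > 5, infeasible
  {1, 4}: w = 8 > 5, infeasible
  {2, 3}: w = 8 > 5, infeasible
  {2, 4}: w = 9 > 5, infeasible
  {3, 4}: w = 9 > 5, infeasible
  {1, 2, 3}: w = 11 > 5, infeasible
  {1, 2, 4}: w = 12 > 5, infeasible
  {1, 3, 4}: w = 12 > 5, infeasible
  {2, 3, 4}: w = 13 > 5, infeasible
  {1, 2, 3, 4}: w = 16 > 5, infeasible
Best feasible subset: items [1]
(The same value 15 is also attained by {3}.)
Total weight: 3 <= 5, total value: 15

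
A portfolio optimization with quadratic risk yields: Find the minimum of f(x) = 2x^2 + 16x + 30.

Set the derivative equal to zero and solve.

f(x) = 2x^2 + 16x + 30
f'(x) = 4x + (16) = 0
x = -16/4 = -4
f(-4) = -2
Since f''(x) = 4 > 0, this is a minimum.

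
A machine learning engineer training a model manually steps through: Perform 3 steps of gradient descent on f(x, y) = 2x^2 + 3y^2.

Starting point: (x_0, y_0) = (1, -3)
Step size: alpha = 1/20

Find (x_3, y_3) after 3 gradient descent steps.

f(x,y) = 2x^2 + 3y^2
grad_x = 4x + 0y, grad_y = 6y + 0x
Step 1: grad = (4, -18), (4/5, -21/10)
Step 2: grad = (16/5, -63/5), (16/25, -147/100)
Step 3: grad = (64/25, -441/50), (64/125, -1029/1000)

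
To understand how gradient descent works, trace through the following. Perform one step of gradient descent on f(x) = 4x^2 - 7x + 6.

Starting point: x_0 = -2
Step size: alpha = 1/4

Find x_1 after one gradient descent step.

f(x) = 4x^2 - 7x + 6
f'(x) = 8x - 7
f'(-2) = 8*-2 + (-7) = -23
x_1 = x_0 - alpha * f'(x_0) = -2 - 1/4 * -23 = 15/4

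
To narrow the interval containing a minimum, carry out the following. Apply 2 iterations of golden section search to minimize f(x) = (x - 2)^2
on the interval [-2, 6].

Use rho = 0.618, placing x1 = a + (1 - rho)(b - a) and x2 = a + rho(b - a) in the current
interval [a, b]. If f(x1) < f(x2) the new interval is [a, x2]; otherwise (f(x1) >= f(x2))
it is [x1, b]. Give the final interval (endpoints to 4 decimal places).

Golden section search for min of f(x) = (x - 2)^2 on [-2, 6].
Each step: x1 = a + (1 - rho)(b - a), x2 = a + rho(b - a); if f(x1) < f(x2) keep [a, x2], otherwise keep [x1, b].
Step 1: [-2.0000, 6.0000], x1=1.0560 (f=0.8911), x2=2.9440 (f=0.8911); f(x1) = f(x2) (tie, not '<') => keep [1.0560, 6.0000]
Step 2: [1.0560, 6.0000], x1=2.9446 (f=0.8923), x2=4.1114 (f=4.4580); f(x1) < f(x2) => keep [1.0560, 4.1114]
Final interval: [1.0560, 4.1114]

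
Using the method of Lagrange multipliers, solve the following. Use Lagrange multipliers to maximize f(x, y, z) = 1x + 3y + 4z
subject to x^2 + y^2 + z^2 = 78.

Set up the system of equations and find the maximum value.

Lagrange conditions: 1 = 2*lambda*x, 3 = 2*lambda*y, 4 = 2*lambda*z
So x:1 = y:3 = z:4, i.e. x = 1t, y = 3t, z = 4t
Constraint: t^2*(1^2 + 3^2 + 4^2) = 78
  t^2 * 26 = 78  =>  t = sqrt(3)
Maximum = 1*1t + 3*3t + 4*4t = 26*sqrt(3) = sqrt(2028)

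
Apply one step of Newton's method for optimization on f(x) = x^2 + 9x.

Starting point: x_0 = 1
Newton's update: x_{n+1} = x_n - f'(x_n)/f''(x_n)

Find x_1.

f(x) = x^2 + 9x
f'(x) = 2x + (9), f''(x) = 2
Newton step: x_1 = x_0 - f'(x_0)/f''(x_0)
f'(1) = 11
x_1 = 1 - 11/2 = -9/2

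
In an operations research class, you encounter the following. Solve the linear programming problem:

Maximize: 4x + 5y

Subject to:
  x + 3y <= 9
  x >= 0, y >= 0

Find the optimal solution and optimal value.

The feasible region has vertices at [(0, 0), (9, 0), (0, 3)].
Checking objective 4x + 5y at each vertex:
  (0, 0): 4*0 + 5*0 = 0
  (9, 0): 4*9 + 5*0 = 36
  (0, 3): 4*0 + 5*3 = 15
Maximum is 36 at (9, 0).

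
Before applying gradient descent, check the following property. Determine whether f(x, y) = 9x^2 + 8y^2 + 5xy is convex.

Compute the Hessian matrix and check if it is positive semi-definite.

f(x,y) = 9x^2 + 8y^2 + 5xy
Hessian H = [[18, 5], [5, 16]]
trace(H) = 34, det(H) = 263
Eigenvalues: (34 +/- sqrt(104)) / 2 = 22.1, 11.9
Since both eigenvalues > 0, f is convex.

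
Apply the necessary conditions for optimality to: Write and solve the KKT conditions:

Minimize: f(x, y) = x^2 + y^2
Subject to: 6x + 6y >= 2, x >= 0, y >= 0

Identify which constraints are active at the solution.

KKT conditions for min x^2 + y^2 s.t. 6x + 6y >= 2, x >= 0, y >= 0:
Stationarity: 2x = mu*6 + mu_x, 2y = mu*6 + mu_y, with mu, mu_x, mu_y >= 0
Complementary slackness: mu*(6x + 6y - 2) = 0, mu_x*x = 0, mu_y*y = 0
(0, 0) is infeasible (6*0 + 6*0 < 2), so if mu = 0 stationarity would force x = mu_x/2 >= 0, y = mu_y/2 >= 0 with mu_x*x = mu_y*y = 0, i.e. x = y = 0: contradiction. Hence mu > 0 and 6x + 6y = 2 is active.
Try x > 0, y > 0 (so mu_x = mu_y = 0): x = 6*mu/2, y = 6*mu/2
Substitute: 6*(6*mu/2) + 6*(6*mu/2) = 2
  mu*72/2 = 2 => mu = 1/18
x* = 1/6 > 0, y* = 1/6 > 0, consistent with mu_x = mu_y = 0.
f is convex and the constraints are linear, so this KKT point is the global minimum.
f* = 1/18
Active constraints: 6x + 6y >= 2 (holds with equality, mu = 1/18 > 0); x >= 0 and y >= 0 are inactive (mu_x = mu_y = 0).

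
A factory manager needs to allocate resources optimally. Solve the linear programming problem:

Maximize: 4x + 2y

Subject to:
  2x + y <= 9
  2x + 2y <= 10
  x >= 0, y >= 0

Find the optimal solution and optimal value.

Feasible vertices: (0, 0), (0, 5), (4, 1), (9/2, 0)
Objective 4x + 2y at each:
  (0, 0): 0
  (0, 5): 10
  (4, 1): 18
  (9/2, 0): 18
Maximum is 18 at (4, 1).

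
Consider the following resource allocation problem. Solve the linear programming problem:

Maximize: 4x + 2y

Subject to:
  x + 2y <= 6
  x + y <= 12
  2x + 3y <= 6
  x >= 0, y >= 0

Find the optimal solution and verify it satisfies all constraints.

Feasible vertices: (0, 0), (0, 2), (3, 0)
Objective 4x + 2y at each vertex:
  (0, 0): 0
  (0, 2): 4
  (3, 0): 12
Maximum is 12 at (3, 0).
Verify constraints at (x, y) = (3, 0):
  1*3 + 2*0 = 3 <= 6
  1*3 + 1*0 = 3 <= 12
  2*3 + 3*0 = 6 <= 6 (active)
  x = 3 >= 0, y = 0 >= 0. All constraints satisfied.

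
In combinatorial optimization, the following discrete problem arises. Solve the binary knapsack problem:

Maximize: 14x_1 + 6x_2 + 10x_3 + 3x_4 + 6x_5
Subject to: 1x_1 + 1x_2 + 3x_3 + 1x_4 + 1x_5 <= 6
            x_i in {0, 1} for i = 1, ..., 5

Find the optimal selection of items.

Items: item 1 (v=14, w=1), item 2 (v=6, w=1), item 3 (v=10, w=3), item 4 (v=3, w=1), item 5 (v=6, w=1)
Capacity: 6
Checking all 32 subsets (w = total weight, v = total value):
  {}: w = 0, v = 0
  {1}: w = 1, v = 14
  {2}: w = 1, v = 6
  {3}: w = 3, v = 10
  {4}: w = 1, v = 3
  {5}: w = 1, v = 6
  {1, 2}: w = 2, v = 20
  {1, 3}: w = 4, v = 24
  {1, 4}: w = 2, v = 17
  {1, 5}: w = 2, v = 20
  {2, 3}: w = 4, v = 16
  {2, 4}: w = 2, v = 9
  {2, 5}: w = 2, v = 12
  {3, 4}: w = 4, v = 13
  {3, 5}: w = 4, v = 16
  {4, 5}: w = 2, v = 9
  {1, 2, 3}: w = 5, v = 30
  {1, 2, 4}: w = 3, v = 23
  {1, 2, 5}: w = 3, v = 26
  {1, 3, 4}: w = 5, v = 27
  {1, 3, 5}: w = 5, v = 30
  {1, 4, 5}: w = 3, v = 23
  {2, 3, 4}: w = 5, v = 19
  {2, 3, 5}: w = 5, v = 22
  {2, 4, 5}: w = 3, v = 15
  {3, 4, 5}: w = 5, v = 19
  {1, 2, 3, 4}: w = 6, v = 33
  {1, 2, 3, 5}: w = 6, v = 36
  {1, 2, 4, 5}: w = 4, v = 29
  {1, 3, 4, 5}: w = 6, v = 33
  {2, 3, 4, 5}: w = 6, v = 25
  {1, 2, 3, 4, 5}: w = 7 > 6, infeasible
Best feasible subset: items [1, 2, 3, 5]
Total weight: 6 <= 6, total value: 36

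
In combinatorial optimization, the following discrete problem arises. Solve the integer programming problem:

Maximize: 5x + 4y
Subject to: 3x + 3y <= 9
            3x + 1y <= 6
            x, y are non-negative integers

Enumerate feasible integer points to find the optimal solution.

Constraint 1: 3x + 3y <= 9
Constraint 2: 3x + 1y <= 6
Feasible x range (need y >= 0): 0 <= x <= min(9/3, 6/3) => x in {0, ..., 2}.
Enumerate feasible integer points row by row (the coefficient of y is 4 > 0, so for each x the largest feasible y gives the best value):
  x = 0: y <= min((9 - 3*0)/3, (6 - 3*0)/1) => y in {0, ..., 3}; best 5*0 + 4*3 = 12
  x = 1: y <= min((9 - 3*1)/3, (6 - 3*1)/1) => y in {0, ..., 2}; best 5*1 + 4*2 = 13
  x = 2: y <= min((9 - 3*2)/3, (6 - 3*2)/1) => y in {0}; best 5*2 + 4*0 = 10
The maximum 5x + 4y = 13 is achieved at x = 1, y = 2.
Check: 3*1 + 3*2 = 9 <= 9 and 3*1 + 1*2 = 5 <= 6.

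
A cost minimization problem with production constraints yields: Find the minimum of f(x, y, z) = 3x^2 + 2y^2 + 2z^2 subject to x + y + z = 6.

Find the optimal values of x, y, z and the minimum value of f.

Using Lagrange multipliers on f = 3x^2 + 2y^2 + 2z^2 with constraint x + y + z = 6:
Conditions: 2*3*x = lambda, 2*2*y = lambda, 2*2*z = lambda
So x = lambda/6, y = lambda/4, z = lambda/4
Substituting into constraint: lambda * (2/3) = 6
lambda = 9
x = 3/2, y = 9/4, z = 9/4
Minimum value = 27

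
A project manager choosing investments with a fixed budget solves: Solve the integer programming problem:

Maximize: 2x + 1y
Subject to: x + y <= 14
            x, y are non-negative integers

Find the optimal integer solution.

Objective: 2x + 1y, constraint: x + y <= 14
Coefficient of x is 2 >= coefficient of y is 1, so allocate the entire budget to x.
Optimal: x = 14, y = 0, value = 28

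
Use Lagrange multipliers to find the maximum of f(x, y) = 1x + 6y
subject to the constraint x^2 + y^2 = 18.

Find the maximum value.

Set up Lagrange conditions: grad f = lambda * grad g
  1 = 2*lambda*x
  6 = 2*lambda*y
From these: x/y = 1/6, so x = 1t, y = 6t for some t.
Substitute into constraint: (1t)^2 + (6t)^2 = 18
  t^2 * 37 = 18
  t = sqrt(18/37)
Maximum = 1*x + 6*y = (1^2 + 6^2)*t = 37 * sqrt(18/37) = sqrt(666)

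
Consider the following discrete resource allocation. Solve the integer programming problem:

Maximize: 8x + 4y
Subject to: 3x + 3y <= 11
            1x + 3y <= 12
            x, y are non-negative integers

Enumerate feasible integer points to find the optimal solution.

Constraint 1: 3x + 3y <= 11
Constraint 2: 1x + 3y <= 12
Feasible x range (need y >= 0): 0 <= x <= min(11/3, 12/1) => x in {0, ..., 3}.
Enumerate feasible integer points row by row (the coefficient of y is 4 > 0, so for each x the largest feasible y gives the best value):
  x = 0: y <= min((11 - 3*0)/3, (12 - 1*0)/3) => y in {0, ..., 3}; best 8*0 + 4*3 = 12
  x = 1: y <= min((11 - 3*1)/3, (12 - 1*1)/3) => y in {0, ..., 2}; best 8*1 + 4*2 = 16
  x = 2: y <= min((11 - 3*2)/3, (12 - 1*2)/3) => y in {0, ..., 1}; best 8*2 + 4*1 = 20
  x = 3: y <= min((11 - 3*3)/3, (12 - 1*3)/3) => y in {0}; best 8*3 + 4*0 = 24
The maximum 8x + 4y = 24 is achieved at x = 3, y = 0.
Check: 3*3 + 3*0 = 9 <= 11 and 1*3 + 3*0 = 3 <= 12.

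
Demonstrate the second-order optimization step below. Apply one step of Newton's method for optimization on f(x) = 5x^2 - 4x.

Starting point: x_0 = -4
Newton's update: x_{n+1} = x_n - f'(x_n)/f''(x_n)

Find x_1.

f(x) = 5x^2 - 4x
f'(x) = 10x + (-4), f''(x) = 10
Newton step: x_1 = x_0 - f'(x_0)/f''(x_0)
f'(-4) = -44
x_1 = -4 - -44/10 = 2/5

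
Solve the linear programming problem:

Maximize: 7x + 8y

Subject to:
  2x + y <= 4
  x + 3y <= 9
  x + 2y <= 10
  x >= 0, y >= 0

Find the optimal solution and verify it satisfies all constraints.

Feasible vertices: (0, 0), (0, 3), (3/5, 14/5), (2, 0)
Objective 7x + 8y at each vertex:
  (0, 0): 0
  (0, 3): 24
  (3/5, 14/5): 133/5
  (2, 0): 14
Maximum is 133/5 at (3/5, 14/5).
Verify constraints at (x, y) = (3/5, 14/5):
  2*(3/5) + 1*(14/5) = 4 <= 4 (active)
  1*(3/5) + 3*(14/5) = 9 <= 9 (active)
  1*(3/5) + 2*(14/5) = 31/5 <= 10
  x = 3/5 >= 0, y = 14/5 >= 0. All constraints satisfied.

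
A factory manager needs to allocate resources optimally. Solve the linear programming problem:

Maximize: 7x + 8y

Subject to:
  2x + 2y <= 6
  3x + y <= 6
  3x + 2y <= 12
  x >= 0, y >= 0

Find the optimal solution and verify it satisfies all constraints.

Feasible vertices: (0, 0), (0, 3), (3/2, 3/2), (2, 0)
Objective 7x + 8y at each vertex:
  (0, 0): 0
  (0, 3): 24
  (3/2, 3/2): 45/2
  (2, 0): 14
Maximum is 24 at (0, 3).
Verify constraints at (x, y) = (0, 3):
  2*0 + 2*3 = 6 <= 6 (active)
  3*0 + 1*3 = 3 <= 6
  3*0 + 2*3 = 6 <= 12
  x = 0 >= 0, y = 3 >= 0. All constraints satisfied.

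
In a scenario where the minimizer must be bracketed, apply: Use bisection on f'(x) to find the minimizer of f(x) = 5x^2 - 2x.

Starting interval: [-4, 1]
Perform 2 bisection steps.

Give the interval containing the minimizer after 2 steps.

Finding critical point of f(x) = 5x^2 - 2x using bisection on f'(x) = 10x + -2.
f'(x) = 0 when x = 1/5.
Starting interval: [-4, 1]
Step 1: mid = -3/2, f'(mid) = -17, new interval = [-3/2, 1]
Step 2: mid = -1/4, f'(mid) = -9/2, new interval = [-1/4, 1]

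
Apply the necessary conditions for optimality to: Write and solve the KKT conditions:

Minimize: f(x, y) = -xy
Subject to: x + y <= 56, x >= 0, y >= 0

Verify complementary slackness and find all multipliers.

Problem: min -xy s.t. x + y <= 56 (multiplier lambda), x >= 0 (mu_x), y >= 0 (mu_y)
KKT stationarity: -y + lambda - mu_x = 0, -x + lambda - mu_y = 0, with lambda, mu_x, mu_y >= 0
Complementary slackness: lambda*(x + y - 56) = 0, mu_x*x = 0, mu_y*y = 0
If lambda = 0: y = -mu_x <= 0 and x = -mu_y <= 0 force x = y = 0 with f = 0; but x = y = 28 is feasible with f = -784 < 0, so this is not the minimum. Hence lambda > 0 and x + y = 56.
Try x > 0, y > 0 (so mu_x = mu_y = 0): y = lambda, x = lambda => x = y = lambda
x + y = 56 => 2*lambda = 56 => lambda = 28
x* = y* = 28 > 0, consistent with mu_x = mu_y = 0.
(Any feasible point with x = 0 or y = 0 has f = 0 > -784, so the minimum is not on those boundaries.)
min(-xy) = -784 (i.e. max xy = 784)
Multipliers: lambda = 28, mu_x = 0, mu_y = 0
Complementary slackness: lambda*(x + y - 56) = 28*(28 + 28 - 56) = 0, mu_x*x = 0*28 = 0, mu_y*y = 0*28 = 0. Satisfied.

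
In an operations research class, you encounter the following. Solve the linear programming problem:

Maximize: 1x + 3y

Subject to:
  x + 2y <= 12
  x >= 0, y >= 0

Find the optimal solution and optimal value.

The feasible region has vertices at [(0, 0), (12, 0), (0, 6)].
Checking objective 1x + 3y at each vertex:
  (0, 0): 1*0 + 3*0 = 0
  (12, 0): 1*12 + 3*0 = 12
  (0, 6): 1*0 + 3*6 = 18
Maximum is 18 at (0, 6).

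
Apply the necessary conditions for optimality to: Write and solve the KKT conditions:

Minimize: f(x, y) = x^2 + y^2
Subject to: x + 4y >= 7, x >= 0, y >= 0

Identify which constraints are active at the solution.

KKT conditions for min x^2 + y^2 s.t. 1x + 4y >= 7, x >= 0, y >= 0:
Stationarity: 2x = mu*1 + mu_x, 2y = mu*4 + mu_y, with mu, mu_x, mu_y >= 0
Complementary slackness: mu*(x + 4y - 7) = 0, mu_x*x = 0, mu_y*y = 0
(0, 0) is infeasible (1*0 + 4*0 < 7), so if mu = 0 stationarity would force x = mu_x/2 >= 0, y = mu_y/2 >= 0 with mu_x*x = mu_y*y = 0, i.e. x = y = 0: contradiction. Hence mu > 0 and x + 4y = 7 is active.
Try x > 0, y > 0 (so mu_x = mu_y = 0): x = 1*mu/2, y = 4*mu/2
Substitute: 1*(1*mu/2) + 4*(4*mu/2) = 7
  mu*17/2 = 7 => mu = 14/17
x* = 7/17 > 0, y* = 28/17 > 0, consistent with mu_x = mu_y = 0.
f is convex and the constraints are linear, so this KKT point is the global minimum.
f* = 49/17
Active constraints: x + 4y >= 7 (holds with equality, mu = 14/17 > 0); x >= 0 and y >= 0 are inactive (mu_x = mu_y = 0).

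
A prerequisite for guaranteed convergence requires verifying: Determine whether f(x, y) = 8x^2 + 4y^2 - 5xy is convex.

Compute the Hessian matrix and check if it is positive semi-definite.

f(x,y) = 8x^2 + 4y^2 - 5xy
Hessian H = [[16, -5], [-5, 8]]
trace(H) = 24, det(H) = 103
Eigenvalues: (24 +/- sqrt(164)) / 2 = 18.4, 5.597
Since both eigenvalues > 0, f is convex.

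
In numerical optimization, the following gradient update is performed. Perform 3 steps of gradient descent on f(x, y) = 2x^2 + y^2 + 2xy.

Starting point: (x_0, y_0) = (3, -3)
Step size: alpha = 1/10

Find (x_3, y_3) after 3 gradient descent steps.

f(x,y) = 2x^2 + y^2 + 2xy
grad_x = 4x + 2y, grad_y = 2y + 2x
Step 1: grad = (6, 0), (12/5, -3)
Step 2: grad = (18/5, -6/5), (51/25, -72/25)
Step 3: grad = (12/5, -42/25), (9/5, -339/125)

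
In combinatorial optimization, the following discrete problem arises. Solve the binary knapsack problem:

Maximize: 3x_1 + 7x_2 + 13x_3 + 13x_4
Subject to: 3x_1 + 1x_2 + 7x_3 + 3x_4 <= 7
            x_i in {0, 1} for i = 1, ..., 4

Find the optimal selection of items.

Items: item 1 (v=3, w=3), item 2 (v=7, w=1), item 3 (v=13, w=7), item 4 (v=13, w=3)
Capacity: 7
Checking all 16 subsets (w = total weight, v = total value):
  {}: w = 0, v = 0
  {1}: w = 3, v = 3
  {2}: w = 1, v = 7
  {3}: w = 7, v = 13
  {4}: w = 3, v = 13
  {1, 2}: w = 4, v = 10
  {1, 3}: w = 10 > 7, infeasible
  {1, 4}: w = 6, v = 16
  {2, 3}: w = 8 > 7, infeasible
  {2, 4}: w = 4, v = 20
  {3, 4}: w = 10 > 7, infeasible
  {1, 2, 3}: w = 11 > 7, infeasible
  {1, 2, 4}: w = 7, v = 23
  {1, 3, 4}: w = 13 > 7, infeasible
  {2, 3, 4}: w = 11 > 7, infeasible
  {1, 2, 3, 4}: w = 14 > 7, infeasible
Best feasible subset: items [1, 2, 4]
Total weight: 7 <= 7, total value: 23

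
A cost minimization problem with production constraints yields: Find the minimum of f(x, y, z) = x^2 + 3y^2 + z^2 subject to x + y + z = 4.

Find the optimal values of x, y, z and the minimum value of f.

Using Lagrange multipliers on f = x^2 + 3y^2 + z^2 with constraint x + y + z = 4:
Conditions: 2*1*x = lambda, 2*3*y = lambda, 2*1*z = lambda
So x = lambda/2, y = lambda/6, z = lambda/2
Substituting into constraint: lambda * (7/6) = 4
lambda = 24/7
x = 12/7, y = 4/7, z = 12/7
Minimum value = 48/7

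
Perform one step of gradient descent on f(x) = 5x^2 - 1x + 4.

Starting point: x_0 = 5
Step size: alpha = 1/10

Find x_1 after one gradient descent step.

f(x) = 5x^2 - 1x + 4
f'(x) = 10x - 1
f'(5) = 10*5 + (-1) = 49
x_1 = x_0 - alpha * f'(x_0) = 5 - 1/10 * 49 = 1/10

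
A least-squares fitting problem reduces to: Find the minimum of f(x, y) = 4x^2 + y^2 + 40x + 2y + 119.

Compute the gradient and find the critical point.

f(x,y) = 4x^2 + y^2 + 40x + 2y + 119
df/dx = 8x + (40) = 0  =>  x = -5
df/dy = 2y + (2) = 0  =>  y = -1
f(-5, -1) = 4*(-5)^2 + 1*(-1)^2 + 40*(-5) + 2*(-1) + 119 = 18
Hessian is diagonal with entries 8, 2 > 0, so this is a minimum.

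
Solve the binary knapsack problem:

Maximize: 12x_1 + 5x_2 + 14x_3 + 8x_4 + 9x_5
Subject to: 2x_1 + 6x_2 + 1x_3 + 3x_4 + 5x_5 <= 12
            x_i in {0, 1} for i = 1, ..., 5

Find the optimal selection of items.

Items: item 1 (v=12, w=2), item 2 (v=5, w=6), item 3 (v=14, w=1), item 4 (v=8, w=3), item 5 (v=9, w=5)
Capacity: 12
Checking all 32 subsets (w = total weight, v = total value):
  {}: w = 0, v = 0
  {1}: w = 2, v = 12
  {2}: w = 6, v = 5
  {3}: w = 1, v = 14
  {4}: w = 3, v = 8
  {5}: w = 5, v = 9
  {1, 2}: w = 8, v = 17
  {1, 3}: w = 3, v = 26
  {1, 4}: w = 5, v = 20
  {1, 5}: w = 7, v = 21
  {2, 3}: w = 7, v = 19
  {2, 4}: w = 9, v = 13
  {2, 5}: w = 11, v = 14
  {3, 4}: w = 4, v = 22
  {3, 5}: w = 6, v = 23
  {4, 5}: w = 8, v = 17
  {1, 2, 3}: w = 9, v = 31
  {1, 2, 4}: w = 11, v = 25
  {1, 2, 5}: w = 13 > 12, infeasible
  {1, 3, 4}: w = 6, v = 34
  {1, 3, 5}: w = 8, v = 35
  {1, 4, 5}: w = 10, v = 29
  {2, 3, 4}: w = 10, v = 27
  {2, 3, 5}: w = 12, v = 28
  {2, 4, 5}: w = 14 > 12, infeasible
  {3, 4, 5}: w = 9, v = 31
  {1, 2, 3, 4}: w = 12, v = 39
  {1, 2, 3, 5}: w = 14 > 12, infeasible
  {1, 2, 4, 5}: w = 16 > 12, infeasible
  {1, 3, 4, 5}: w = 11, v = 43
  {2, 3, 4, 5}: w = 15 > 12, infeasible
  {1, 2, 3, 4, 5}: w = 17 > 12, infeasible
Best feasible subset: items [1, 3, 4, 5]
Total weight: 11 <= 12, total value: 43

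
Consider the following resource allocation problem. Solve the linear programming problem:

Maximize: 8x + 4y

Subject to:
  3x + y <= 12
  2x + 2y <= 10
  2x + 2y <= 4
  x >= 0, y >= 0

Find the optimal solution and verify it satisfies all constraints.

Feasible vertices: (0, 0), (0, 2), (2, 0)
Objective 8x + 4y at each vertex:
  (0, 0): 0
  (0, 2): 8
  (2, 0): 16
Maximum is 16 at (2, 0).
Verify constraints at (x, y) = (2, 0):
  3*2 + 1*0 = 6 <= 12
  2*2 + 2*0 = 4 <= 10
  2*2 + 2*0 = 4 <= 4 (active)
  x = 2 >= 0, y = 0 >= 0. All constraints satisfied.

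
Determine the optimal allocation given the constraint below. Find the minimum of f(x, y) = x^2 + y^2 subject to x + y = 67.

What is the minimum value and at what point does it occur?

Substitute y = 67 - x into f(x,y) = x^2 + y^2:
g(x) = x^2 + (67 - x)^2 = 2x^2 - 134x + 4489
g'(x) = 4x - 134 = 0  =>  x = 67/2
y = 67 - 67/2 = 67/2
Minimum value = (67/2)^2 + (67/2)^2 = 4489/2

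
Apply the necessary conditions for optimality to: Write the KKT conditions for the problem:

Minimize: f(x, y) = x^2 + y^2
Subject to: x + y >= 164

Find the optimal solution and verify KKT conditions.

KKT conditions for min x^2 + y^2 s.t. x + y >= 164:
Stationarity: 2x = mu, 2y = mu
So x = y = mu/2.
Complementary slackness: mu*(x + y - 164) = 0
Primal feasibility: x + y >= 164; dual feasibility: mu >= 0
If mu = 0 then x = y = 0, but 0 + 0 < 164 is infeasible, so the constraint is active.
Constraint active: x + y = 2*(mu/2) = 164 => mu = 164
x = y = 82, f = 13448
Verify: stationarity 2*82 = 164 = mu; primal 82 + 82 = 164 >= 164; dual mu = 164 >= 0; complementary slackness 164*(164 - 164) = 0. All KKT conditions hold.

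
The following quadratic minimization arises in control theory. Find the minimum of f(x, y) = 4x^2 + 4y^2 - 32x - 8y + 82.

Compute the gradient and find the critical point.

f(x,y) = 4x^2 + 4y^2 - 32x - 8y + 82
df/dx = 8x + (-32) = 0  =>  x = 4
df/dy = 8y + (-8) = 0  =>  y = 1
f(4, 1) = 4*(4)^2 + 4*(1)^2 + -32*(4) + -8*(1) + 82 = 14
Hessian is diagonal with entries 8, 8 > 0, so this is a minimum.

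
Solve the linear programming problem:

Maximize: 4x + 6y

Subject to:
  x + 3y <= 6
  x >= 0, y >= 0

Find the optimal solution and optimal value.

The feasible region has vertices at [(0, 0), (6, 0), (0, 2)].
Checking objective 4x + 6y at each vertex:
  (0, 0): 4*0 + 6*0 = 0
  (6, 0): 4*6 + 6*0 = 24
  (0, 2): 4*0 + 6*2 = 12
Maximum is 24 at (6, 0).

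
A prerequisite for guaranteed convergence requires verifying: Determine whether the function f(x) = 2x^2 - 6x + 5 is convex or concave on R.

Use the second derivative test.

f(x) = 2x^2 - 6x + 5
f'(x) = 4x - 6
f''(x) = 4
Since f''(x) = 4 > 0 for all x, f is convex on R.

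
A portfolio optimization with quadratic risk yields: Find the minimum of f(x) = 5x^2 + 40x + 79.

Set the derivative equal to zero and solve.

f(x) = 5x^2 + 40x + 79
f'(x) = 10x + (40) = 0
x = -40/10 = -4
f(-4) = -1
Since f''(x) = 10 > 0, this is a minimum.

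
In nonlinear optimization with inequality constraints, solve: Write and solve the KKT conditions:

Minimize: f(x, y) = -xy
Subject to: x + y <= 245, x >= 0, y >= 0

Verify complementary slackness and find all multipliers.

Problem: min -xy s.t. x + y <= 245 (multiplier lambda), x >= 0 (mu_x), y >= 0 (mu_y)
KKT stationarity: -y + lambda - mu_x = 0, -x + lambda - mu_y = 0, with lambda, mu_x, mu_y >= 0
Complementary slackness: lambda*(x + y - 245) = 0, mu_x*x = 0, mu_y*y = 0
If lambda = 0: y = -mu_x <= 0 and x = -mu_y <= 0 force x = y = 0 with f = 0; but x = y = 245/2 is feasible with f = -60025/4 < 0, so this is not the minimum. Hence lambda > 0 and x + y = 245.
Try x > 0, y > 0 (so mu_x = mu_y = 0): y = lambda, x = lambda => x = y = lambda
x + y = 245 => 2*lambda = 245 => lambda = 245/2
x* = y* = 245/2 > 0, consistent with mu_x = mu_y = 0.
(Any feasible point with x = 0 or y = 0 has f = 0 > -60025/4, so the minimum is not on those boundaries.)
min(-xy) = -60025/4 (i.e. max xy = 60025/4)
Multipliers: lambda = 245/2, mu_x = 0, mu_y = 0
Complementary slackness: lambda*(x + y - 245) = 245/2*(245/2 + 245/2 - 245) = 0, mu_x*x = 0*245/2 = 0, mu_y*y = 0*245/2 = 0. Satisfied.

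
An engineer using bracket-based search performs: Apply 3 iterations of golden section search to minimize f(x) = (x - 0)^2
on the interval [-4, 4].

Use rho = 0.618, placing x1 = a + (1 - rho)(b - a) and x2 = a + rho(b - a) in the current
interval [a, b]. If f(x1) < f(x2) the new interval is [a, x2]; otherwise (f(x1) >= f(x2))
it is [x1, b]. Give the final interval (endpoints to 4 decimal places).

Golden section search for min of f(x) = (x - 0)^2 on [-4, 4].
Each step: x1 = a + (1 - rho)(b - a), x2 = a + rho(b - a); if f(x1) < f(x2) keep [a, x2], otherwise keep [x1, b].
Step 1: [-4.0000, 4.0000], x1=-0.9440 (f=0.8911), x2=0.9440 (f=0.8911); f(x1) = f(x2) (tie, not '<') => keep [-0.9440, 4.0000]
Step 2: [-0.9440, 4.0000], x1=0.9446 (f=0.8923), x2=2.1114 (f=4.4580); f(x1) < f(x2) => keep [-0.9440, 2.1114]
Step 3: [-0.9440, 2.1114], x1=0.2232 (f=0.0498), x2=0.9442 (f=0.8916); f(x1) < f(x2) => keep [-0.9440, 0.9442]
Final interval: [-0.9440, 0.9442]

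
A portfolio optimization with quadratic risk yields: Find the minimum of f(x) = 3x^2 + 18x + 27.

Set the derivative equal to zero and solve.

f(x) = 3x^2 + 18x + 27
f'(x) = 6x + (18) = 0
x = -18/6 = -3
f(-3) = 0
Since f''(x) = 6 > 0, this is a minimum.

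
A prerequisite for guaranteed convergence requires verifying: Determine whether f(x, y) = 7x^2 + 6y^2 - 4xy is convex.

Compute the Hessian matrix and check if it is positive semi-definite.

f(x,y) = 7x^2 + 6y^2 - 4xy
Hessian H = [[14, -4], [-4, 12]]
trace(H) = 26, det(H) = 152
Eigenvalues: (26 +/- sqrt(68)) / 2 = 17.12, 8.877
Since both eigenvalues > 0, f is convex.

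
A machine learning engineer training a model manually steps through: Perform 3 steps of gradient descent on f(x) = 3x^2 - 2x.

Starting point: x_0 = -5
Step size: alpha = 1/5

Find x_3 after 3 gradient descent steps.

f(x) = 3x^2 - 2x, f'(x) = 6x + (-2)
Step 1: f'(-5) = -32, x_1 = -5 - 1/5 * -32 = 7/5
Step 2: f'(7/5) = 32/5, x_2 = 7/5 - 1/5 * 32/5 = 3/25
Step 3: f'(3/25) = -32/25, x_3 = 3/25 - 1/5 * -32/25 = 47/125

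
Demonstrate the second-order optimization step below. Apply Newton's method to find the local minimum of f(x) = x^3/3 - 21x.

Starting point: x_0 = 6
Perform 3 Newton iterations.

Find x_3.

f(x) = x^3/3 - 21x
f'(x) = x^2 - 21, f''(x) = 2x
Newton update: x_{n+1} = x_n - (x_n^2 - 21)/(2*x_n)
Step 1: x_0 = 6, f'=15, f''=12, x_1 = 19/4
Step 2: x_1 = 19/4, f'=25/16, f''=19/2, x_2 = 697/152
Step 3: x_2 = 697/152, f'=625/23104, f''=697/76, x_3 = 970993/211888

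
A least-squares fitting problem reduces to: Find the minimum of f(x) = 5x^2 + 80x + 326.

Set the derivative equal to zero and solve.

f(x) = 5x^2 + 80x + 326
f'(x) = 10x + (80) = 0
x = -80/10 = -8
f(-8) = 6
Since f''(x) = 10 > 0, this is a minimum.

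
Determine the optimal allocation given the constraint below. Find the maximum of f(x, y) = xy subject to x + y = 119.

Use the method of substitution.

Substitute y = 119 - x into f(x,y) = xy:
g(x) = x(119 - x) = 119x - x^2
g'(x) = 119 - 2x = 0  =>  x = 119/2
y = 119 - 119/2 = 119/2
Maximum value = (119/2) * (119/2) = 14161/4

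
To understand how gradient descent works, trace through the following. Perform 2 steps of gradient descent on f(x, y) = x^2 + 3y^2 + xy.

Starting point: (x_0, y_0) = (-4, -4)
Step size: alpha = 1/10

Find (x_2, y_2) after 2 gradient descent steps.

f(x,y) = x^2 + 3y^2 + xy
grad_x = 2x + 1y, grad_y = 6y + 1x
Step 1: grad = (-12, -28), (-14/5, -6/5)
Step 2: grad = (-34/5, -10), (-53/25, -1/5)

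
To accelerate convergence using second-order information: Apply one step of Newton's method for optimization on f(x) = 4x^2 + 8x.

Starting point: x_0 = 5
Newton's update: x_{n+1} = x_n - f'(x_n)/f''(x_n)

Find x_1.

f(x) = 4x^2 + 8x
f'(x) = 8x + (8), f''(x) = 8
Newton step: x_1 = x_0 - f'(x_0)/f''(x_0)
f'(5) = 48
x_1 = 5 - 48/8 = -1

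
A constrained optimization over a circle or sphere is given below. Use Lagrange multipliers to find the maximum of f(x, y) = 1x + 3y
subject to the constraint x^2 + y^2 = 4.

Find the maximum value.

Set up Lagrange conditions: grad f = lambda * grad g
  1 = 2*lambda*x
  3 = 2*lambda*y
From these: x/y = 1/3, so x = 1t, y = 3t for some t.
Substitute into constraint: (1t)^2 + (3t)^2 = 4
  t^2 * 10 = 4
  t = sqrt(4/10)
Maximum = 1*x + 3*y = (1^2 + 3^2)*t = 10 * sqrt(4/10) = sqrt(40)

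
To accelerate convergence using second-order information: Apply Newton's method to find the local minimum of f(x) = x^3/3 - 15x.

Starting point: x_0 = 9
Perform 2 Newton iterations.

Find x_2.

f(x) = x^3/3 - 15x
f'(x) = x^2 - 15, f''(x) = 2x
Newton update: x_{n+1} = x_n - (x_n^2 - 15)/(2*x_n)
Step 1: x_0 = 9, f'=66, f''=18, x_1 = 16/3
Step 2: x_1 = 16/3, f'=121/9, f''=32/3, x_2 = 391/96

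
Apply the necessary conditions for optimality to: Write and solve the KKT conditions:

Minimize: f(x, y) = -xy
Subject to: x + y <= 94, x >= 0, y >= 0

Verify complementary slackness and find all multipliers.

Problem: min -xy s.t. x + y <= 94 (multiplier lambda), x >= 0 (mu_x), y >= 0 (mu_y)
KKT stationarity: -y + lambda - mu_x = 0, -x + lambda - mu_y = 0, with lambda, mu_x, mu_y >= 0
Complementary slackness: lambda*(x + y - 94) = 0, mu_x*x = 0, mu_y*y = 0
If lambda = 0: y = -mu_x <= 0 and x = -mu_y <= 0 force x = y = 0 with f = 0; but x = y = 47 is feasible with f = -2209 < 0, so this is not the minimum. Hence lambda > 0 and x + y = 94.
Try x > 0, y > 0 (so mu_x = mu_y = 0): y = lambda, x = lambda => x = y = lambda
x + y = 94 => 2*lambda = 94 => lambda = 47
x* = y* = 47 > 0, consistent with mu_x = mu_y = 0.
(Any feasible point with x = 0 or y = 0 has f = 0 > -2209, so the minimum is not on those boundaries.)
min(-xy) = -2209 (i.e. max xy = 2209)
Multipliers: lambda = 47, mu_x = 0, mu_y = 0
Complementary slackness: lambda*(x + y - 94) = 47*(47 + 47 - 94) = 0, mu_x*x = 0*47 = 0, mu_y*y = 0*47 = 0. Satisfied.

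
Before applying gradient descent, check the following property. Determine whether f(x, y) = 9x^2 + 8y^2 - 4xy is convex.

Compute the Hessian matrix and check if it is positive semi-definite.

f(x,y) = 9x^2 + 8y^2 - 4xy
Hessian H = [[18, -4], [-4, 16]]
trace(H) = 34, det(H) = 272
Eigenvalues: (34 +/- sqrt(68)) / 2 = 21.12, 12.88
Since both eigenvalues > 0, f is convex.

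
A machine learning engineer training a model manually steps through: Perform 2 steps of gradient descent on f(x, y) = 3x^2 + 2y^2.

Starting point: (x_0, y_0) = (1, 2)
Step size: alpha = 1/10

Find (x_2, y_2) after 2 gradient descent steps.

f(x,y) = 3x^2 + 2y^2
grad_x = 6x + 0y, grad_y = 4y + 0x
Step 1: grad = (6, 8), (2/5, 6/5)
Step 2: grad = (12/5, 24/5), (4/25, 18/25)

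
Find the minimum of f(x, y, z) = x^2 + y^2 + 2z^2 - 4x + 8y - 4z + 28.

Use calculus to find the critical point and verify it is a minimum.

f(x,y,z) = x^2 + y^2 + 2z^2 - 4x + 8y - 4z + 28
df/dx = 2x + (-4) = 0 => x = 2
df/dy = 2y + (8) = 0 => y = -4
df/dz = 4z + (-4) = 0 => z = 1
f(2,-4,1) = 1*(2)^2 + 1*(-4)^2 + 2*(1)^2 + -4*(2) + 8*(-4) + -4*(1) + 28 = 6
Hessian is diagonal with entries 2, 2, 4 > 0, confirmed minimum.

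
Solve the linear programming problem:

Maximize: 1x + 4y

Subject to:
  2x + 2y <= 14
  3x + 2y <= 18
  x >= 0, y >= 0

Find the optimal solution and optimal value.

Feasible vertices: (0, 0), (0, 7), (4, 3), (6, 0)
Objective 1x + 4y at each:
  (0, 0): 0
  (0, 7): 28
  (4, 3): 16
  (6, 0): 6
Maximum is 28 at (0, 7).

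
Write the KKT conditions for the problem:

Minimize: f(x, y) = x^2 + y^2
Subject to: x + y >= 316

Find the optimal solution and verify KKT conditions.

KKT conditions for min x^2 + y^2 s.t. x + y >= 316:
Stationarity: 2x = mu, 2y = mu
So x = y = mu/2.
Complementary slackness: mu*(x + y - 316) = 0
Primal feasibility: x + y >= 316; dual feasibility: mu >= 0
If mu = 0 then x = y = 0, but 0 + 0 < 316 is infeasible, so the constraint is active.
Constraint active: x + y = 2*(mu/2) = 316 => mu = 316
x = y = 158, f = 49928
Verify: stationarity 2*158 = 316 = mu; primal 158 + 158 = 316 >= 316; dual mu = 316 >= 0; complementary slackness 316*(316 - 316) = 0. All KKT conditions hold.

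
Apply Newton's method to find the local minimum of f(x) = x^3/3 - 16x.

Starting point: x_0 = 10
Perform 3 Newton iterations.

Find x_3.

f(x) = x^3/3 - 16x
f'(x) = x^2 - 16, f''(x) = 2x
Newton update: x_{n+1} = x_n - (x_n^2 - 16)/(2*x_n)
Step 1: x_0 = 10, f'=84, f''=20, x_1 = 29/5
Step 2: x_1 = 29/5, f'=441/25, f''=58/5, x_2 = 1241/290
Step 3: x_2 = 1241/290, f'=194481/84100, f''=1241/145, x_3 = 2885681/719780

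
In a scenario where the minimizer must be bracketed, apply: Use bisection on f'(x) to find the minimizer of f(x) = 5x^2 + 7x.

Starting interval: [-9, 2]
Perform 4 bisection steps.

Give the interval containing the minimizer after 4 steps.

Finding critical point of f(x) = 5x^2 + 7x using bisection on f'(x) = 10x + 7.
f'(x) = 0 when x = -7/10.
Starting interval: [-9, 2]
Step 1: mid = -7/2, f'(mid) = -28, new interval = [-7/2, 2]
Step 2: mid = -3/4, f'(mid) = -1/2, new interval = [-3/4, 2]
Step 3: mid = 5/8, f'(mid) = 53/4, new interval = [-3/4, 5/8]
Step 4: mid = -1/16, f'(mid) = 51/8, new interval = [-3/4, -1/16]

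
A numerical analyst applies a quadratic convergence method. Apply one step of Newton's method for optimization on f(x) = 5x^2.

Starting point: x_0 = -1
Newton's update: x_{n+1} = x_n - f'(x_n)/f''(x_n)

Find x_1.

f(x) = 5x^2
f'(x) = 10x + (0), f''(x) = 10
Newton step: x_1 = x_0 - f'(x_0)/f''(x_0)
f'(-1) = -10
x_1 = -1 - -10/10 = 0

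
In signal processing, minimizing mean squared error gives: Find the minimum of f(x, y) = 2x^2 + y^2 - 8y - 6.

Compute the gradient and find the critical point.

f(x,y) = 2x^2 + y^2 - 8y - 6
df/dx = 4x + (0) = 0  =>  x = 0
df/dy = 2y + (-8) = 0  =>  y = 4
f(0, 4) = 2*(0)^2 + 1*(4)^2 + -8*(4) + -6 = -22
Hessian is diagonal with entries 4, 2 > 0, so this is a minimum.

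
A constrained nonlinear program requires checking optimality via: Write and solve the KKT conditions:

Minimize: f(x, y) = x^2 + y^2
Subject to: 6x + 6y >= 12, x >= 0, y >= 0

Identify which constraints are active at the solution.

KKT conditions for min x^2 + y^2 s.t. 6x + 6y >= 12, x >= 0, y >= 0:
Stationarity: 2x = mu*6 + mu_x, 2y = mu*6 + mu_y, with mu, mu_x, mu_y >= 0
Complementary slackness: mu*(6x + 6y - 12) = 0, mu_x*x = 0, mu_y*y = 0
(0, 0) is infeasible (6*0 + 6*0 < 12), so if mu = 0 stationarity would force x = mu_x/2 >= 0, y = mu_y/2 >= 0 with mu_x*x = mu_y*y = 0, i.e. x = y = 0: contradiction. Hence mu > 0 and 6x + 6y = 12 is active.
Try x > 0, y > 0 (so mu_x = mu_y = 0): x = 6*mu/2, y = 6*mu/2
Substitute: 6*(6*mu/2) + 6*(6*mu/2) = 12
  mu*72/2 = 12 => mu = 1/3
x* = 1 > 0, y* = 1 > 0, consistent with mu_x = mu_y = 0.
f is convex and the constraints are linear, so this KKT point is the global minimum.
f* = 2
Active constraints: 6x + 6y >= 12 (holds with equality, mu = 1/3 > 0); x >= 0 and y >= 0 are inactive (mu_x = mu_y = 0).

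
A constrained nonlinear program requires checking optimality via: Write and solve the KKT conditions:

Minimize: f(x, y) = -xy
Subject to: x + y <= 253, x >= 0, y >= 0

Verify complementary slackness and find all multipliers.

Problem: min -xy s.t. x + y <= 253 (multiplier lambda), x >= 0 (mu_x), y >= 0 (mu_y)
KKT stationarity: -y + lambda - mu_x = 0, -x + lambda - mu_y = 0, with lambda, mu_x, mu_y >= 0
Complementary slackness: lambda*(x + y - 253) = 0, mu_x*x = 0, mu_y*y = 0
If lambda = 0: y = -mu_x <= 0 and x = -mu_y <= 0 force x = y = 0 with f = 0; but x = y = 253/2 is feasible with f = -64009/4 < 0, so this is not the minimum. Hence lambda > 0 and x + y = 253.
Try x > 0, y > 0 (so mu_x = mu_y = 0): y = lambda, x = lambda => x = y = lambda
x + y = 253 => 2*lambda = 253 => lambda = 253/2
x* = y* = 253/2 > 0, consistent with mu_x = mu_y = 0.
(Any feasible point with x = 0 or y = 0 has f = 0 > -64009/4, so the minimum is not on those boundaries.)
min(-xy) = -64009/4 (i.e. max xy = 64009/4)
Multipliers: lambda = 253/2, mu_x = 0, mu_y = 0
Complementary slackness: lambda*(x + y - 253) = 253/2*(253/2 + 253/2 - 253) = 0, mu_x*x = 0*253/2 = 0, mu_y*y = 0*253/2 = 0. Satisfied.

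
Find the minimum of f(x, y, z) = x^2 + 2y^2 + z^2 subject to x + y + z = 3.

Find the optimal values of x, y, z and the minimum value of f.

Using Lagrange multipliers on f = x^2 + 2y^2 + z^2 with constraint x + y + z = 3:
Conditions: 2*1*x = lambda, 2*2*y = lambda, 2*1*z = lambda
So x = lambda/2, y = lambda/4, z = lambda/2
Substituting into constraint: lambda * (5/4) = 3
lambda = 12/5
x = 6/5, y = 3/5, z = 6/5
Minimum value = 18/5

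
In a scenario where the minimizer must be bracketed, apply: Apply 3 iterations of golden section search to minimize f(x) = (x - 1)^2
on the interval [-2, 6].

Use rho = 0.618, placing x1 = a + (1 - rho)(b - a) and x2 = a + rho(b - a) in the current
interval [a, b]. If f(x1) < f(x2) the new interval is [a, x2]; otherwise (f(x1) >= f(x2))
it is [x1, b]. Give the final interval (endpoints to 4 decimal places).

Golden section search for min of f(x) = (x - 1)^2 on [-2, 6].
Each step: x1 = a + (1 - rho)(b - a), x2 = a + rho(b - a); if f(x1) < f(x2) keep [a, x2], otherwise keep [x1, b].
Step 1: [-2.0000, 6.0000], x1=1.0560 (f=0.0031), x2=2.9440 (f=3.7791); f(x1) < f(x2) => keep [-2.0000, 2.9440]
Step 2: [-2.0000, 2.9440], x1=-0.1114 (f=1.2352), x2=1.0554 (f=0.0031); f(x1) > f(x2) => keep [-0.1114, 2.9440]
Step 3: [-0.1114, 2.9440], x1=1.0558 (f=0.0031), x2=1.7768 (f=0.6035); f(x1) < f(x2) => keep [-0.1114, 1.7768]
Final interval: [-0.1114, 1.7768]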